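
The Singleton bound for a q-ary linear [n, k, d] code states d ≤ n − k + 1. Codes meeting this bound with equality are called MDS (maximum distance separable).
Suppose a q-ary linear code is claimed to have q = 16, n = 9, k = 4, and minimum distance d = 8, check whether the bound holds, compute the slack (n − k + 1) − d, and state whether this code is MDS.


Singleton RHS = n − k + 1 = 6, slack = -2, bound violated (no such code; not MDS).

Singleton bound: d ≤ n − k + 1.
Here n = 9, k = 4, so n − k + 1 = 6.
Given d = 8, check d ≤ 6: NO.
Slack = (n − k + 1) − d = -2.
The slack is negative: d = 8 exceeds n − k + 1 = 6 by 2, so the Singleton bound is violated and no linear [9, 4, 8]_16 code can exist. In particular it is not MDS (MDS requires d = n − k + 1 exactly).
Description: the claimed parameters are [9, 4, 8]_16; such a code would be impossible (violates the Singleton bound).


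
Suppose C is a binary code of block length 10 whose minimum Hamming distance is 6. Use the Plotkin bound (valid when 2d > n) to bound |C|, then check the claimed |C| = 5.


Plotkin bound M ≤ 6; given |C| = 5 ≤ bound (satisfied).

Check applicability: 2d = 12, n = 10.
2d − n = 2 > 0, so Plotkin applies.
Compute d/(2d−n) = 6/2 ≈ 3.0000.
⌊d/(2d−n)⌋ = 3.
Plotkin bound: M ≤ 2·3 = 6.
Given |C| = 5, check: satisfied.
This |C| is below the Plotkin bound.


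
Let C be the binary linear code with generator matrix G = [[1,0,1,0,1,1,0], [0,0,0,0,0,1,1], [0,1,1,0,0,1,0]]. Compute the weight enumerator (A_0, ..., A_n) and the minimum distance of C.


Weight distribution: A_0 = 1, A_2 = 1, A_3 = 3, A_4 = 2, A_5 = 1. Minimum distance d = 2.

Enumerate all 2^3 = 8 messages m ∈ F_2^3.
For each, compute codeword c = mG in F_2^7, then tally its weight.
  m = 000 → c = 0000000, weight = 0.
  m = 100 → c = 1010110, weight = 4.
  m = 010 → c = 0000011, weight = 2.
  m = 110 → c = 1010101, weight = 4.
  m = 001 → c = 0110010, weight = 3.
  m = 101 → c = 1100100, weight = 3.
  m = 011 → c = 0110001, weight = 3.
  m = 111 → c = 1100111, weight = 5.
Tally weights:
  weight 0: 1 codewords.
  weight 2: 1 codewords.
  weight 3: 3 codewords.
  weight 4: 2 codewords.
  weight 5: 1 codewords.
Minimum distance d = smallest w > 0 with A_w > 0 = 2.
Sanity: Σ A_w = 8 = 2^3 = 8 ✓.


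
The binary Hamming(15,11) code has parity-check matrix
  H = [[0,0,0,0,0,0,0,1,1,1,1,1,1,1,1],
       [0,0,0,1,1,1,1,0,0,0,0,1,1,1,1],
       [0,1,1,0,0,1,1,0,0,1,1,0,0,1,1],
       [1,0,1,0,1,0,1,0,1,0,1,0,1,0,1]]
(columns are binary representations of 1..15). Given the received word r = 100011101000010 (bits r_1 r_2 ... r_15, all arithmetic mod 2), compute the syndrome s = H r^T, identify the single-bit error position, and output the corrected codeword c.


s = (0, 0, 1, 0)^T, error position = 2, corrected codeword c = 110011101000010

Compute s = H r^T mod 2 one row at a time:
  s_1 = 0 + 1 + 0 + 0 + 0 + 0 + 1 + 0 = 2 ≡ 0 (mod 2).
  s_2 = 0 + 1 + 1 + 1 + 0 + 0 + 1 + 0 = 4 ≡ 0 (mod 2).
  s_3 = 0 + 0 + 1 + 1 + 0 + 0 + 1 + 0 = 3 ≡ 1 (mod 2).
  s_4 = 1 + 0 + 1 + 1 + 1 + 0 + 0 + 0 = 4 ≡ 0 (mod 2).
s = (0, 0, 1, 0)^T — this equals column 2 of H (binary 0010), so error is at position 2.
Correct: flip bit 2 of r = 100011101000010 to get c = 110011101000010.


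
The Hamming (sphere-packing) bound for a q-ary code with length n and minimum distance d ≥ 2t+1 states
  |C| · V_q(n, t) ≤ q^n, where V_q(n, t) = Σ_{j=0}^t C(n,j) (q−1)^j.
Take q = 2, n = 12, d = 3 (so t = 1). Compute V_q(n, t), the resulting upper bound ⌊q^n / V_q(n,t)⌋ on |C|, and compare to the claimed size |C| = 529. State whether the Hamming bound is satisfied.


V_q(n, t) = 13, q^n = 4096, Hamming bound = 315, |C| = 529 > bound (violated).

Step 1: Compute V_q(n, t) = Σ_{j=0}^1 C(n, j) (q−1)^j.
  j = 0: C(12,0)·(1)^0 = 1·1 = 1.
  j = 1: C(12,1)·(1)^1 = 12·1 = 12.
  V_q(n, t) = 1 + 12 = 13.
Step 2: q^n = 2^12 = 4096.
Step 3: Hamming bound ⌊q^n / V_q(n,t)⌋ = ⌊4096/13⌋ = 315.
Step 4: Compare |C| = 529 to 315: violated.
The claimed |C| lies above the Hamming bound, so no 2-ary code of length 12 with d ≥ 3 can have 529 codewords.


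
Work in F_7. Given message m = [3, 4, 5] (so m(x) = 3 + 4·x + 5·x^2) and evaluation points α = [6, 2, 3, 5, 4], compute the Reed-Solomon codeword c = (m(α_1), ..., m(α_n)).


c = [4, 3, 4, 1, 1]

Message polynomial: m(x) = 3 + 4·x + 5·x^2 (mod 7).
For each evaluation point α_i, compute m(α_i) mod 7:
  α_1 = 6: Horner steps 5 → 6 → 4, so m(6) = 4.
  α_2 = 2: Horner steps 5 → 0 → 3, so m(2) = 3.
  α_3 = 3: Horner steps 5 → 5 → 4, so m(3) = 4.
  α_4 = 5: Horner steps 5 → 1 → 1, so m(5) = 1.
  α_5 = 4: Horner steps 5 → 3 → 1, so m(4) = 1.
Codeword c = [4, 3, 4, 1, 1] ∈ F_7^5.


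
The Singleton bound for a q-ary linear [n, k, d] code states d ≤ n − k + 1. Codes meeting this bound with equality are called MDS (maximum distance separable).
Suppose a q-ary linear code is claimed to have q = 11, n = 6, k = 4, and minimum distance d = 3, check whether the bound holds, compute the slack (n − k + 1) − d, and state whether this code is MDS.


Singleton RHS = n − k + 1 = 3, slack = 0, bound satisfied, MDS.

Singleton bound: d ≤ n − k + 1.
Here n = 6, k = 4, so n − k + 1 = 3.
Given d = 3, check d ≤ 3: YES.
Slack = (n − k + 1) − d = 0.
The code is MDS (slack = 0).
Description: the claimed parameters are [6, 4, 3]_11; such a code would be MDS (meets Singleton bound).


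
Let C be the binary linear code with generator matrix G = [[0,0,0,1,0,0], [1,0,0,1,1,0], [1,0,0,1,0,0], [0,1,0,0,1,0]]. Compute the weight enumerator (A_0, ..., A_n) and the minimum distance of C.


Weight distribution: A_0 = 1, A_1 = 4, A_2 = 6, A_3 = 4, A_4 = 1. Minimum distance d = 1.

Enumerate all 2^4 = 16 messages m ∈ F_2^4.
For each, compute codeword c = mG in F_2^6, then tally its weight.
  m = 0000 → c = 000000, weight = 0.
  m = 1000 → c = 000100, weight = 1.
  m = 0100 → c = 100110, weight = 3.
  m = 1100 → c = 100010, weight = 2.
  m = 0010 → c = 100100, weight = 2.
  m = 1010 → c = 100000, weight = 1.
  m = 0110 → c = 000010, weight = 1.
  m = 1110 → c = 000110, weight = 2.
  m = 0001 → c = 010010, weight = 2.
  m = 1001 → c = 010110, weight = 3.
  m = 0101 → c = 110100, weight = 3.
  m = 1101 → c = 110000, weight = 2.
  m = 0011 → c = 110110, weight = 4.
  m = 1011 → c = 110010, weight = 3.
  m = 0111 → c = 010000, weight = 1.
  m = 1111 → c = 010100, weight = 2.
Tally weights:
  weight 0: 1 codewords.
  weight 1: 4 codewords.
  weight 2: 6 codewords.
  weight 3: 4 codewords.
  weight 4: 1 codewords.
Minimum distance d = smallest w > 0 with A_w > 0 = 1.
Sanity: Σ A_w = 16 = 2^4 = 16 ✓.


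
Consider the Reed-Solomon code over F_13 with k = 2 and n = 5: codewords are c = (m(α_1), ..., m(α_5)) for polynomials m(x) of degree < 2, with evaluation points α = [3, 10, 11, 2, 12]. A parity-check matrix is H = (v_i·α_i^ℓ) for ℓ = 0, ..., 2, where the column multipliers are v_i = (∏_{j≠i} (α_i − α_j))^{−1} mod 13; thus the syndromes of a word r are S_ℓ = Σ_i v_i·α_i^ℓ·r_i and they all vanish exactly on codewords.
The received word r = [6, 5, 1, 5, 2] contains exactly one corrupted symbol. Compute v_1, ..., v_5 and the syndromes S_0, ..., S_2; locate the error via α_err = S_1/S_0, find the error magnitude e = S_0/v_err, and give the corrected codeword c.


S = (12, 3, 4), error at position 2, error magnitude e = 5, c = [6, 0, 1, 5, 2].

Step 1: column multipliers v_i = (∏_{j≠i}(α_i − α_j))^{−1} mod 13.
  i = 1 (α = 3): (3−10)(3−11)(3−2)(3−12) = (−7)·(−8)·1·(−9) = −504 ≡ 3, so v_1 = 3^{−1} = 9 (mod 13).
  i = 2 (α = 10): (10−3)(10−11)(10−2)(10−12) = 7·(−1)·8·(−2) = 112 ≡ 8, so v_2 = 8^{−1} = 5 (mod 13).
  i = 3 (α = 11): (11−3)(11−10)(11−2)(11−12) = 8·1·9·(−1) = −72 ≡ 6, so v_3 = 6^{−1} = 11 (mod 13).
  i = 4 (α = 2): (2−3)(2−10)(2−11)(2−12) = (−1)·(−8)·(−9)·(−10) = 720 ≡ 5, so v_4 = 5^{−1} = 8 (mod 13).
  i = 5 (α = 12): (12−3)(12−10)(12−11)(12−2) = 9·2·1·10 = 180 ≡ 11, so v_5 = 11^{−1} = 6 (mod 13).
  v = [9, 5, 11, 8, 6].
Step 2: syndromes of r = [6, 5, 1, 5, 2] (all sums mod 13).
  S_0 = Σ v_i r_i = 9·6 + 5·5 + 11·1 + 8·5 + 6·2 = 142 ≡ 12.
  S_1 = Σ v_i α_i r_i = 9·3·6 + 5·10·5 + 11·11·1 + 8·2·5 + 6·12·2 = 757 ≡ 3.
  α_i^2 mod 13 = [9, 9, 4, 4, 1].
  S_2 = Σ v_i α_i^2 r_i = 9·9·6 + 5·9·5 + 11·4·1 + 8·4·5 + 6·1·2 = 927 ≡ 4.
  S = (12, 3, 4) ≠ 0, so r is not a codeword (an error is present).
Step 3: locate the error. For a single error e at position i, S_ℓ = v_i·e·α_i^ℓ, so α_err = S_1/S_0.
  S_0^{−1} = 12^{−1} = 12 (mod 13), so α_err = 3·12 = 36 ≡ 10 = α_2. Error position i = 2.
  Consistency check: S_2/S_1 = 4·9 = 36 ≡ 10 = α_err ✓ (single-error assumption holds).
Step 4: error magnitude e = S_0/v_2 = S_0·∏_{j≠2}(α_2 − α_j) = 12·8 = 96 ≡ 5 (mod 13).
Step 5: correct position 2: c_2 = r_2 − e = 5 − 5 ≡ 0 (mod 13). Hence c = [6, 0, 1, 5, 2].
  Check: interpolating c through the α_i gives m(x) = 3 + 1·x (degree < 2) with m(α_i) = c_i for every i, so c is indeed a codeword.


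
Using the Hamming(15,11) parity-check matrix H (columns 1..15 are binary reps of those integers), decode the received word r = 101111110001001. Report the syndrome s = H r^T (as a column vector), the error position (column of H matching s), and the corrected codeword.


s = (1, 0, 0, 1)^T, error position = 9, corrected codeword c = 101111111001001

Compute s = H r^T mod 2 one row at a time:
  s_1 = 1 + 0 + 0 + 0 + 1 + 0 + 0 + 1 = 3 ≡ 1 (mod 2).
  s_2 = 1 + 1 + 1 + 1 + 1 + 0 + 0 + 1 = 6 ≡ 0 (mod 2).
  s_3 = 0 + 1 + 1 + 1 + 0 + 0 + 0 + 1 = 4 ≡ 0 (mod 2).
  s_4 = 1 + 1 + 1 + 1 + 0 + 0 + 0 + 1 = 5 ≡ 1 (mod 2).
s = (1, 0, 0, 1)^T — this equals column 9 of H (binary 1001), so error is at position 9.
Correct: flip bit 9 of r = 101111110001001 to get c = 101111111001001.


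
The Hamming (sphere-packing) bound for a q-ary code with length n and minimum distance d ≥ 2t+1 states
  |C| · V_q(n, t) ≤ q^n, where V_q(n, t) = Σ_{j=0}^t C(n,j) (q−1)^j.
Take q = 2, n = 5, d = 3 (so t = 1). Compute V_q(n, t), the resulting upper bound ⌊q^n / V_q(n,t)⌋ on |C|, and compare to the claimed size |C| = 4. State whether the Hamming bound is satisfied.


V_q(n, t) = 6, q^n = 32, Hamming bound = 5, |C| = 4 ≤ bound (satisfied).

Step 1: Compute V_q(n, t) = Σ_{j=0}^1 C(n, j) (q−1)^j.
  j = 0: C(5,0)·(1)^0 = 1·1 = 1.
  j = 1: C(5,1)·(1)^1 = 5·1 = 5.
  V_q(n, t) = 1 + 5 = 6.
Step 2: q^n = 2^5 = 32.
Step 3: Hamming bound ⌊q^n / V_q(n,t)⌋ = ⌊32/6⌋ = 5.
Step 4: Compare |C| = 4 to 5: satisfied.
The claimed |C| lies below the Hamming bound.


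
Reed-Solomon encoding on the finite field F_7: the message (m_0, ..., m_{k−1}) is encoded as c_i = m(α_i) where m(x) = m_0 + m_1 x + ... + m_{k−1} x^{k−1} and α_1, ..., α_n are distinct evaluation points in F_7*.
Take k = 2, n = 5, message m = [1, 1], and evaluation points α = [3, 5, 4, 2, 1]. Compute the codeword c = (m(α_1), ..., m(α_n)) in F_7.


c = [4, 6, 5, 3, 2]

Message polynomial: m(x) = 1 + 1·x (mod 7).
For each evaluation point α_i, compute m(α_i) mod 7:
  α_1 = 3: Horner steps 1 → 4, so m(3) = 4.
  α_2 = 5: Horner steps 1 → 6, so m(5) = 6.
  α_3 = 4: Horner steps 1 → 5, so m(4) = 5.
  α_4 = 2: Horner steps 1 → 3, so m(2) = 3.
  α_5 = 1: Horner steps 1 → 2, so m(1) = 2.
Codeword c = [4, 6, 5, 3, 2] ∈ F_7^5.


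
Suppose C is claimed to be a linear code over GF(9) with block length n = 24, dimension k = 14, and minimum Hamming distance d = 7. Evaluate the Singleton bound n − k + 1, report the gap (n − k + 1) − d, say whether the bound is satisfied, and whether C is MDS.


Singleton RHS = n − k + 1 = 11, slack = 4, bound satisfied, not MDS.

Singleton bound: d ≤ n − k + 1.
Here n = 24, k = 14, so n − k + 1 = 11.
Given d = 7, check d ≤ 11: YES.
Slack = (n − k + 1) − d = 4.
The code is NOT MDS (slack = 4 > 0).
Description: the claimed parameters are [24, 14, 7]_9; such a code would be non-MDS.


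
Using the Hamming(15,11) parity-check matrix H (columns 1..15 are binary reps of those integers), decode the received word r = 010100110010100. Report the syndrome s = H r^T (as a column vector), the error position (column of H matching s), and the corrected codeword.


s = (1, 1, 1, 1)^T, error position = 15, corrected codeword c = 010100110010101

Compute s = H r^T mod 2 one row at a time:
  s_1 = 1 + 0 + 0 + 1 + 0 + 1 + 0 + 0 = 3 ≡ 1 (mod 2).
  s_2 = 1 + 0 + 0 + 1 + 0 + 1 + 0 + 0 = 3 ≡ 1 (mod 2).
  s_3 = 1 + 0 + 0 + 1 + 0 + 1 + 0 + 0 = 3 ≡ 1 (mod 2).
  s_4 = 0 + 0 + 0 + 1 + 0 + 1 + 1 + 0 = 3 ≡ 1 (mod 2).
s = (1, 1, 1, 1)^T — this equals column 15 of H (binary 1111), so error is at position 15.
Correct: flip bit 15 of r = 010100110010100 to get c = 010100110010101.


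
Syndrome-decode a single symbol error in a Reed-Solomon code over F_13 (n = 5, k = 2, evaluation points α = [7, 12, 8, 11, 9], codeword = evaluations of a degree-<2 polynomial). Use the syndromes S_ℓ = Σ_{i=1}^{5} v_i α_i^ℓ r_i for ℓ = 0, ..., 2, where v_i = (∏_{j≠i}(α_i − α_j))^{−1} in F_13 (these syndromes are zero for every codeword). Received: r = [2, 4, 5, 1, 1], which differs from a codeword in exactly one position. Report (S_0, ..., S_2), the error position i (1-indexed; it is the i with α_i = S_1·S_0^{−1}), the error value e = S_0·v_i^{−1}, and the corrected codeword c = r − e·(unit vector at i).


S = (7, 11, 8), error at position 5, error magnitude e = 6, c = [2, 4, 5, 1, 8].

Step 1: column multipliers v_i = (∏_{j≠i}(α_i − α_j))^{−1} mod 13.
  i = 1 (α = 7): (7−12)(7−8)(7−11)(7−9) = (−5)·(−1)·(−4)·(−2) = 40 ≡ 1, so v_1 = 1^{−1} = 1 (mod 13).
  i = 2 (α = 12): (12−7)(12−8)(12−11)(12−9) = 5·4·1·3 = 60 ≡ 8, so v_2 = 8^{−1} = 5 (mod 13).
  i = 3 (α = 8): (8−7)(8−12)(8−11)(8−9) = 1·(−4)·(−3)·(−1) = −12 ≡ 1, so v_3 = 1^{−1} = 1 (mod 13).
  i = 4 (α = 11): (11−7)(11−12)(11−8)(11−9) = 4·(−1)·3·2 = −24 ≡ 2, so v_4 = 2^{−1} = 7 (mod 13).
  i = 5 (α = 9): (9−7)(9−12)(9−8)(9−11) = 2·(−3)·1·(−2) = 12 ≡ 12, so v_5 = 12^{−1} = 12 (mod 13).
  v = [1, 5, 1, 7, 12].
Step 2: syndromes of r = [2, 4, 5, 1, 1] (all sums mod 13).
  S_0 = Σ v_i r_i = 1·2 + 5·4 + 1·5 + 7·1 + 12·1 = 46 ≡ 7.
  S_1 = Σ v_i α_i r_i = 1·7·2 + 5·12·4 + 1·8·5 + 7·11·1 + 12·9·1 = 479 ≡ 11.
  α_i^2 mod 13 = [10, 1, 12, 4, 3].
  S_2 = Σ v_i α_i^2 r_i = 1·10·2 + 5·1·4 + 1·12·5 + 7·4·1 + 12·3·1 = 164 ≡ 8.
  S = (7, 11, 8) ≠ 0, so r is not a codeword (an error is present).
Step 3: locate the error. For a single error e at position i, S_ℓ = v_i·e·α_i^ℓ, so α_err = S_1/S_0.
  S_0^{−1} = 7^{−1} = 2 (mod 13), so α_err = 11·2 = 22 ≡ 9 = α_5. Error position i = 5.
  Consistency check: S_2/S_1 = 8·6 = 48 ≡ 9 = α_err ✓ (single-error assumption holds).
Step 4: error magnitude e = S_0/v_5 = S_0·∏_{j≠5}(α_5 − α_j) = 7·12 = 84 ≡ 6 (mod 13).
Step 5: correct position 5: c_5 = r_5 − e = 1 − 6 ≡ 8 (mod 13). Hence c = [2, 4, 5, 1, 8].
  Check: interpolating c through the α_i gives m(x) = 7 + 3·x (degree < 2) with m(α_i) = c_i for every i, so c is indeed a codeword.


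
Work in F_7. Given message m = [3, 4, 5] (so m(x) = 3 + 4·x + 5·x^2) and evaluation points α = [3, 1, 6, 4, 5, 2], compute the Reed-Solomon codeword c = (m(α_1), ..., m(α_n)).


c = [4, 5, 4, 1, 1, 3]

Message polynomial: m(x) = 3 + 4·x + 5·x^2 (mod 7).
For each evaluation point α_i, compute m(α_i) mod 7:
  α_1 = 3: Horner steps 5 → 5 → 4, so m(3) = 4.
  α_2 = 1: Horner steps 5 → 2 → 5, so m(1) = 5.
  α_3 = 6: Horner steps 5 → 6 → 4, so m(6) = 4.
  α_4 = 4: Horner steps 5 → 3 → 1, so m(4) = 1.
  α_5 = 5: Horner steps 5 → 1 → 1, so m(5) = 1.
  α_6 = 2: Horner steps 5 → 0 → 3, so m(2) = 3.
Codeword c = [4, 5, 4, 1, 1, 3] ∈ F_7^6.


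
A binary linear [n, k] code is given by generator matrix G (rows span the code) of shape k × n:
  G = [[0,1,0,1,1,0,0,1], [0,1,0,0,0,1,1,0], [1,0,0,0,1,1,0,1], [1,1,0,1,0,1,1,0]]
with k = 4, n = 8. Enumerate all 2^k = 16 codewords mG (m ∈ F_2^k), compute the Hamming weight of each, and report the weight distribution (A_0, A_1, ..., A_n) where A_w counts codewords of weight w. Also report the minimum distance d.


Weight distribution: A_0 = 1, A_1 = 1, A_2 = 2, A_3 = 2, A_4 = 5, A_5 = 5. Minimum distance d = 1.

Enumerate all 2^4 = 16 messages m ∈ F_2^4.
For each, compute codeword c = mG in F_2^8, then tally its weight.
  m = 0000 → c = 00000000, weight = 0.
  m = 1000 → c = 01011001, weight = 4.
  m = 0100 → c = 01000110, weight = 3.
  m = 1100 → c = 00011111, weight = 5.
  m = 0010 → c = 10001101, weight = 4.
  m = 1010 → c = 11010100, weight = 4.
  m = 0110 → c = 11001011, weight = 5.
  m = 1110 → c = 10010010, weight = 3.
  m = 0001 → c = 11010110, weight = 5.
  m = 1001 → c = 10001111, weight = 5.
  m = 0101 → c = 10010000, weight = 2.
  m = 1101 → c = 11001001, weight = 4.
  m = 0011 → c = 01011011, weight = 5.
  m = 1011 → c = 00000010, weight = 1.
  m = 0111 → c = 00011101, weight = 4.
  m = 1111 → c = 01000100, weight = 2.
Tally weights:
  weight 0: 1 codewords.
  weight 1: 1 codewords.
  weight 2: 2 codewords.
  weight 3: 2 codewords.
  weight 4: 5 codewords.
  weight 5: 5 codewords.
Minimum distance d = smallest w > 0 with A_w > 0 = 1.
Sanity: Σ A_w = 16 = 2^4 = 16 ✓.


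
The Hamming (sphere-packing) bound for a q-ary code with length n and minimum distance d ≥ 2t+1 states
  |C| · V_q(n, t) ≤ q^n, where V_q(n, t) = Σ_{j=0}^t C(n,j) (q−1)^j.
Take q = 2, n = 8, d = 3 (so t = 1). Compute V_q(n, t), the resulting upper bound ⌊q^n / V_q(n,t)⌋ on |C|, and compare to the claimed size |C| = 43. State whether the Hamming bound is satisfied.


V_q(n, t) = 9, q^n = 256, Hamming bound = 28, |C| = 43 > bound (violated).

Step 1: Compute V_q(n, t) = Σ_{j=0}^1 C(n, j) (q−1)^j.
  j = 0: C(8,0)·(1)^0 = 1·1 = 1.
  j = 1: C(8,1)·(1)^1 = 8·1 = 8.
  V_q(n, t) = 1 + 8 = 9.
Step 2: q^n = 2^8 = 256.
Step 3: Hamming bound ⌊q^n / V_q(n,t)⌋ = ⌊256/9⌋ = 28.
Step 4: Compare |C| = 43 to 28: violated.
The claimed |C| lies above the Hamming bound, so no 2-ary code of length 8 with d ≥ 3 can have 43 codewords.


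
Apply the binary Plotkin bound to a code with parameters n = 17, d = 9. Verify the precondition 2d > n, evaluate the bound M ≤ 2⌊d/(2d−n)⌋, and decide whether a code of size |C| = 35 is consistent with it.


Plotkin bound M ≤ 18; given |C| = 35 > bound (violated).

Check applicability: 2d = 18, n = 17.
2d − n = 1 > 0, so Plotkin applies.
Compute d/(2d−n) = 9/1 ≈ 9.0000.
⌊d/(2d−n)⌋ = 9.
Plotkin bound: M ≤ 2·9 = 18.
Given |C| = 35, check: VIOLATED.
This |C| is above the Plotkin bound, so no binary code with n = 17, d = 9 and 35 codewords exists.


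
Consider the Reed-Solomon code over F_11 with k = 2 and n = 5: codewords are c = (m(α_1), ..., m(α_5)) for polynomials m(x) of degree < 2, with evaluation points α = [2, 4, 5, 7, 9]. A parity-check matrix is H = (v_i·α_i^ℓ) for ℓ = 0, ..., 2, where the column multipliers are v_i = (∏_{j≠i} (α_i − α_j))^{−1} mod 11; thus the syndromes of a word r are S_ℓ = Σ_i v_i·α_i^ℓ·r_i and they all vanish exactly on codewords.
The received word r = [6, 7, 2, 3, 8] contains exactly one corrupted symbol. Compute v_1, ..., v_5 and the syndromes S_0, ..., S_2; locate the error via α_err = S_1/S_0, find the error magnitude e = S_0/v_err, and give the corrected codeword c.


S = (3, 5, 1), error at position 5, error magnitude e = 4, c = [6, 7, 2, 3, 4].

Step 1: column multipliers v_i = (∏_{j≠i}(α_i − α_j))^{−1} mod 11.
  i = 1 (α = 2): (2−4)(2−5)(2−7)(2−9) = (−2)·(−3)·(−5)·(−7) = 210 ≡ 1, so v_1 = 1^{−1} = 1 (mod 11).
  i = 2 (α = 4): (4−2)(4−5)(4−7)(4−9) = 2·(−1)·(−3)·(−5) = −30 ≡ 3, so v_2 = 3^{−1} = 4 (mod 11).
  i = 3 (α = 5): (5−2)(5−4)(5−7)(5−9) = 3·1·(−2)·(−4) = 24 ≡ 2, so v_3 = 2^{−1} = 6 (mod 11).
  i = 4 (α = 7): (7−2)(7−4)(7−5)(7−9) = 5·3·2·(−2) = −60 ≡ 6, so v_4 = 6^{−1} = 2 (mod 11).
  i = 5 (α = 9): (9−2)(9−4)(9−5)(9−7) = 7·5·4·2 = 280 ≡ 5, so v_5 = 5^{−1} = 9 (mod 11).
  v = [1, 4, 6, 2, 9].
Step 2: syndromes of r = [6, 7, 2, 3, 8] (all sums mod 11).
  S_0 = Σ v_i r_i = 1·6 + 4·7 + 6·2 + 2·3 + 9·8 = 124 ≡ 3.
  S_1 = Σ v_i α_i r_i = 1·2·6 + 4·4·7 + 6·5·2 + 2·7·3 + 9·9·8 = 874 ≡ 5.
  α_i^2 mod 11 = [4, 5, 3, 5, 4].
  S_2 = Σ v_i α_i^2 r_i = 1·4·6 + 4·5·7 + 6·3·2 + 2·5·3 + 9·4·8 = 518 ≡ 1.
  S = (3, 5, 1) ≠ 0, so r is not a codeword (an error is present).
Step 3: locate the error. For a single error e at position i, S_ℓ = v_i·e·α_i^ℓ, so α_err = S_1/S_0.
  S_0^{−1} = 3^{−1} = 4 (mod 11), so α_err = 5·4 = 20 ≡ 9 = α_5. Error position i = 5.
  Consistency check: S_2/S_1 = 1·9 = 9 ≡ 9 = α_err ✓ (single-error assumption holds).
Step 4: error magnitude e = S_0/v_5 = S_0·∏_{j≠5}(α_5 − α_j) = 3·5 = 15 ≡ 4 (mod 11).
Step 5: correct position 5: c_5 = r_5 − e = 8 − 4 ≡ 4 (mod 11). Hence c = [6, 7, 2, 3, 4].
  Check: interpolating c through the α_i gives m(x) = 5 + 6·x (degree < 2) with m(α_i) = c_i for every i, so c is indeed a codeword.


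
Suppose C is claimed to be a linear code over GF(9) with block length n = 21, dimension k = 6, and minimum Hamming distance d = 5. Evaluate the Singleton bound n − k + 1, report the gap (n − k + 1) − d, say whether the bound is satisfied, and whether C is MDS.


Singleton RHS = n − k + 1 = 16, slack = 11, bound satisfied, not MDS.

Singleton bound: d ≤ n − k + 1.
Here n = 21, k = 6, so n − k + 1 = 16.
Given d = 5, check d ≤ 16: YES.
Slack = (n − k + 1) − d = 11.
The code is NOT MDS (slack = 11 > 0).
Description: the claimed parameters are [21, 6, 5]_9; such a code would be non-MDS.


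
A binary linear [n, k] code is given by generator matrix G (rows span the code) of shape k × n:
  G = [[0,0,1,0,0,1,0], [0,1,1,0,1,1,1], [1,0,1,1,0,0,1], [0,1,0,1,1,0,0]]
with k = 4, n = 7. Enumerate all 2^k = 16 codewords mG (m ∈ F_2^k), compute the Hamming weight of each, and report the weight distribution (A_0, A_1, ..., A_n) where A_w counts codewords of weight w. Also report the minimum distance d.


Weight distribution: A_0 = 1, A_2 = 4, A_3 = 2, A_4 = 3, A_5 = 6. Minimum distance d = 2.

Enumerate all 2^4 = 16 messages m ∈ F_2^4.
For each, compute codeword c = mG in F_2^7, then tally its weight.
  m = 0000 → c = 0000000, weight = 0.
  m = 1000 → c = 0010010, weight = 2.
  m = 0100 → c = 0110111, weight = 5.
  m = 1100 → c = 0100101, weight = 3.
  m = 0010 → c = 1011001, weight = 4.
  m = 1010 → c = 1001011, weight = 4.
  m = 0110 → c = 1101110, weight = 5.
  m = 1110 → c = 1111100, weight = 5.
  m = 0001 → c = 0101100, weight = 3.
  m = 1001 → c = 0111110, weight = 5.
  m = 0101 → c = 0011011, weight = 4.
  m = 1101 → c = 0001001, weight = 2.
  m = 0011 → c = 1110101, weight = 5.
  m = 1011 → c = 1100111, weight = 5.
  m = 0111 → c = 1000010, weight = 2.
  m = 1111 → c = 1010000, weight = 2.
Tally weights:
  weight 0: 1 codewords.
  weight 2: 4 codewords.
  weight 3: 2 codewords.
  weight 4: 3 codewords.
  weight 5: 6 codewords.
Minimum distance d = smallest w > 0 with A_w > 0 = 2.
Sanity: Σ A_w = 16 = 2^4 = 16 ✓.


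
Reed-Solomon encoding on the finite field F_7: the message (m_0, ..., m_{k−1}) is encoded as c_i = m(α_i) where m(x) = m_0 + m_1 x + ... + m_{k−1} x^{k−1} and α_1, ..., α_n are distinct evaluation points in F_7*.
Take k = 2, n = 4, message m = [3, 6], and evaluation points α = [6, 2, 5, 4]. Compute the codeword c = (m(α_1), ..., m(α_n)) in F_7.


c = [4, 1, 5, 6]

Message polynomial: m(x) = 3 + 6·x (mod 7).
For each evaluation point α_i, compute m(α_i) mod 7:
  α_1 = 6: Horner steps 6 → 4, so m(6) = 4.
  α_2 = 2: Horner steps 6 → 1, so m(2) = 1.
  α_3 = 5: Horner steps 6 → 5, so m(5) = 5.
  α_4 = 4: Horner steps 6 → 6, so m(4) = 6.
Codeword c = [4, 1, 5, 6] ∈ F_7^4.


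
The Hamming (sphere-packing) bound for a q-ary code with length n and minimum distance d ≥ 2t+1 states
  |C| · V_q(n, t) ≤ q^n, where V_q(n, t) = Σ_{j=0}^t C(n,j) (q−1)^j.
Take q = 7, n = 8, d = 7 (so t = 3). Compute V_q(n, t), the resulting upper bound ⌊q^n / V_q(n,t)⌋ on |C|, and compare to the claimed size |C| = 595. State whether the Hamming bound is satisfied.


V_q(n, t) = 13153, q^n = 5764801, Hamming bound = 438, |C| = 595 > bound (violated).

Step 1: Compute V_q(n, t) = Σ_{j=0}^3 C(n, j) (q−1)^j.
  j = 0: C(8,0)·(6)^0 = 1·1 = 1.
  j = 1: C(8,1)·(6)^1 = 8·6 = 48.
  j = 2: C(8,2)·(6)^2 = 28·36 = 1008.
  j = 3: C(8,3)·(6)^3 = 56·216 = 12096.
  V_q(n, t) = 1 + 48 + 1008 + 12096 = 13153.
Step 2: q^n = 7^8 = 5764801.
Step 3: Hamming bound ⌊q^n / V_q(n,t)⌋ = ⌊5764801/13153⌋ = 438.
Step 4: Compare |C| = 595 to 438: violated.
The claimed |C| lies above the Hamming bound, so no 7-ary code of length 8 with d ≥ 7 can have 595 codewords.


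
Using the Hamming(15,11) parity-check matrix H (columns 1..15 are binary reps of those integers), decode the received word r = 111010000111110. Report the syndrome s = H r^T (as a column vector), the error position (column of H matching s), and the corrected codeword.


s = (1, 0, 1, 1)^T, error position = 11, corrected codeword c = 111010000101110

Compute s = H r^T mod 2 one row at a time:
  s_1 = 0 + 0 + 1 + 1 + 1 + 1 + 1 + 0 = 5 ≡ 1 (mod 2).
  s_2 = 0 + 1 + 0 + 0 + 1 + 1 + 1 + 0 = 4 ≡ 0 (mod 2).
  s_3 = 1 + 1 + 0 + 0 + 1 + 1 + 1 + 0 = 5 ≡ 1 (mod 2).
  s_4 = 1 + 1 + 1 + 0 + 0 + 1 + 1 + 0 = 5 ≡ 1 (mod 2).
s = (1, 0, 1, 1)^T — this equals column 11 of H (binary 1011), so error is at position 11.
Correct: flip bit 11 of r = 111010000111110 to get c = 111010000101110.


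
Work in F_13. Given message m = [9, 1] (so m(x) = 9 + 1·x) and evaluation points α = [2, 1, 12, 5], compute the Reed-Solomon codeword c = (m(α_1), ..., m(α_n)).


c = [11, 10, 8, 1]

Message polynomial: m(x) = 9 + 1·x (mod 13).
For each evaluation point α_i, compute m(α_i) mod 13:
  α_1 = 2: Horner steps 1 → 11, so m(2) = 11.
  α_2 = 1: Horner steps 1 → 10, so m(1) = 10.
  α_3 = 12: Horner steps 1 → 8, so m(12) = 8.
  α_4 = 5: Horner steps 1 → 1, so m(5) = 1.
Codeword c = [11, 10, 8, 1] ∈ F_13^4.


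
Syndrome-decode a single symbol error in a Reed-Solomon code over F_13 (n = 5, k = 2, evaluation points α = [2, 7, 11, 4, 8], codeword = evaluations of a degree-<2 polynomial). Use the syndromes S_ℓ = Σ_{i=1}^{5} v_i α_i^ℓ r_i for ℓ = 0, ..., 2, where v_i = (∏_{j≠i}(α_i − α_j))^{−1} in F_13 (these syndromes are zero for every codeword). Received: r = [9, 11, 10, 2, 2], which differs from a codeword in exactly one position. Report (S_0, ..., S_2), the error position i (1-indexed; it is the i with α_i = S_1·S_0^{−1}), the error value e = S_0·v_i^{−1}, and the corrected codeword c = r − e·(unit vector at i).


S = (11, 10, 2), error at position 5, error magnitude e = 1, c = [9, 11, 10, 2, 1].

Step 1: column multipliers v_i = (∏_{j≠i}(α_i − α_j))^{−1} mod 13.
  i = 1 (α = 2): (2−7)(2−11)(2−4)(2−8) = (−5)·(−9)·(−2)·(−6) = 540 ≡ 7, so v_1 = 7^{−1} = 2 (mod 13).
  i = 2 (α = 7): (7−2)(7−11)(7−4)(7−8) = 5·(−4)·3·(−1) = 60 ≡ 8, so v_2 = 8^{−1} = 5 (mod 13).
  i = 3 (α = 11): (11−2)(11−7)(11−4)(11−8) = 9·4·7·3 = 756 ≡ 2, so v_3 = 2^{−1} = 7 (mod 13).
  i = 4 (α = 4): (4−2)(4−7)(4−11)(4−8) = 2·(−3)·(−7)·(−4) = −168 ≡ 1, so v_4 = 1^{−1} = 1 (mod 13).
  i = 5 (α = 8): (8−2)(8−7)(8−11)(8−4) = 6·1·(−3)·4 = −72 ≡ 6, so v_5 = 6^{−1} = 11 (mod 13).
  v = [2, 5, 7, 1, 11].
Step 2: syndromes of r = [9, 11, 10, 2, 2] (all sums mod 13).
  S_0 = Σ v_i r_i = 2·9 + 5·11 + 7·10 + 1·2 + 11·2 = 167 ≡ 11.
  S_1 = Σ v_i α_i r_i = 2·2·9 + 5·7·11 + 7·11·10 + 1·4·2 + 11·8·2 = 1375 ≡ 10.
  α_i^2 mod 13 = [4, 10, 4, 3, 12].
  S_2 = Σ v_i α_i^2 r_i = 2·4·9 + 5·10·11 + 7·4·10 + 1·3·2 + 11·12·2 = 1172 ≡ 2.
  S = (11, 10, 2) ≠ 0, so r is not a codeword (an error is present).
Step 3: locate the error. For a single error e at position i, S_ℓ = v_i·e·α_i^ℓ, so α_err = S_1/S_0.
  S_0^{−1} = 11^{−1} = 6 (mod 13), so α_err = 10·6 = 60 ≡ 8 = α_5. Error position i = 5.
  Consistency check: S_2/S_1 = 2·4 = 8 ≡ 8 = α_err ✓ (single-error assumption holds).
Step 4: error magnitude e = S_0/v_5 = S_0·∏_{j≠5}(α_5 − α_j) = 11·6 = 66 ≡ 1 (mod 13).
Step 5: correct position 5: c_5 = r_5 − e = 2 − 1 ≡ 1 (mod 13). Hence c = [9, 11, 10, 2, 1].
  Check: interpolating c through the α_i gives m(x) = 3 + 3·x (degree < 2) with m(α_i) = c_i for every i, so c is indeed a codeword.


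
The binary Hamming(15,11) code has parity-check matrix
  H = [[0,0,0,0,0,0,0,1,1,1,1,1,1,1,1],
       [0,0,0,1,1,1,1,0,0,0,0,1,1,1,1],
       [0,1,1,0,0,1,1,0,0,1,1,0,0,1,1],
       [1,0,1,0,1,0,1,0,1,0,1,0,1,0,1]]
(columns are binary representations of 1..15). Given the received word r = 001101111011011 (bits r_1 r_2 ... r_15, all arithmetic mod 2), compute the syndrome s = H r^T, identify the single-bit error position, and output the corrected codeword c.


s = (0, 0, 0, 1)^T, error position = 1, corrected codeword c = 101101111011011

Compute s = H r^T mod 2 one row at a time:
  s_1 = 1 + 1 + 0 + 1 + 1 + 0 + 1 + 1 = 6 ≡ 0 (mod 2).
  s_2 = 1 + 0 + 1 + 1 + 1 + 0 + 1 + 1 = 6 ≡ 0 (mod 2).
  s_3 = 0 + 1 + 1 + 1 + 0 + 1 + 1 + 1 = 6 ≡ 0 (mod 2).
  s_4 = 0 + 1 + 0 + 1 + 1 + 1 + 0 + 1 = 5 ≡ 1 (mod 2).
s = (0, 0, 0, 1)^T — this equals column 1 of H (binary 0001), so error is at position 1.
Correct: flip bit 1 of r = 001101111011011 to get c = 101101111011011.


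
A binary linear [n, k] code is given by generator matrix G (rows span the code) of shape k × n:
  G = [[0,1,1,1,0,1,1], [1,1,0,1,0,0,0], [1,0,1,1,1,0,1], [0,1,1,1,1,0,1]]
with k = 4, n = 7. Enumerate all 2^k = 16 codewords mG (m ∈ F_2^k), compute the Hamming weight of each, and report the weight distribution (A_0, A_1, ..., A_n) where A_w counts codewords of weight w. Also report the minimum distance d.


Weight distribution: A_0 = 1, A_1 = 1, A_2 = 2, A_3 = 2, A_4 = 5, A_5 = 5. Minimum distance d = 1.

Enumerate all 2^4 = 16 messages m ∈ F_2^4.
For each, compute codeword c = mG in F_2^7, then tally its weight.
  m = 0000 → c = 0000000, weight = 0.
  m = 1000 → c = 0111011, weight = 5.
  m = 0100 → c = 1101000, weight = 3.
  m = 1100 → c = 1010011, weight = 4.
  m = 0010 → c = 1011101, weight = 5.
  m = 1010 → c = 1100110, weight = 4.
  m = 0110 → c = 0110101, weight = 4.
  m = 1110 → c = 0001110, weight = 3.
  m = 0001 → c = 0111101, weight = 5.
  m = 1001 → c = 0000110, weight = 2.
  m = 0101 → c = 1010101, weight = 4.
  m = 1101 → c = 1101110, weight = 5.
  m = 0011 → c = 1100000, weight = 2.
  m = 1011 → c = 1011011, weight = 5.
  m = 0111 → c = 0001000, weight = 1.
  m = 1111 → c = 0110011, weight = 4.
Tally weights:
  weight 0: 1 codewords.
  weight 1: 1 codewords.
  weight 2: 2 codewords.
  weight 3: 2 codewords.
  weight 4: 5 codewords.
  weight 5: 5 codewords.
Minimum distance d = smallest w > 0 with A_w > 0 = 1.
Sanity: Σ A_w = 16 = 2^4 = 16 ✓.


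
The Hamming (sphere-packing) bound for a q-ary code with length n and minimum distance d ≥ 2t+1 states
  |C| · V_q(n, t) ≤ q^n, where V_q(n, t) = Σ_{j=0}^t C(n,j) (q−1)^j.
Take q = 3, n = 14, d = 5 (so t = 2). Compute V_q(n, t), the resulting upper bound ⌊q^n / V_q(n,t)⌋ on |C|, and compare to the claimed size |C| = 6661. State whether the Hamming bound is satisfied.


V_q(n, t) = 393, q^n = 4782969, Hamming bound = 12170, |C| = 6661 ≤ bound (satisfied).

Step 1: Compute V_q(n, t) = Σ_{j=0}^2 C(n, j) (q−1)^j.
  j = 0: C(14,0)·(2)^0 = 1·1 = 1.
  j = 1: C(14,1)·(2)^1 = 14·2 = 28.
  j = 2: C(14,2)·(2)^2 = 91·4 = 364.
  V_q(n, t) = 1 + 28 + 364 = 393.
Step 2: q^n = 3^14 = 4782969.
Step 3: Hamming bound ⌊q^n / V_q(n,t)⌋ = ⌊4782969/393⌋ = 12170.
Step 4: Compare |C| = 6661 to 12170: satisfied.
The claimed |C| lies below the Hamming bound.


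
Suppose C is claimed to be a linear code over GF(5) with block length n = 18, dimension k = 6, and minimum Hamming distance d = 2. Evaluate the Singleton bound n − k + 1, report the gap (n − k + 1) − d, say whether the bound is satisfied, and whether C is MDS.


Singleton RHS = n − k + 1 = 13, slack = 11, bound satisfied, not MDS.

Singleton bound: d ≤ n − k + 1.
Here n = 18, k = 6, so n − k + 1 = 13.
Given d = 2, check d ≤ 13: YES.
Slack = (n − k + 1) − d = 11.
The code is NOT MDS (slack = 11 > 0).
Description: the claimed parameters are [18, 6, 2]_5; such a code would be non-MDS.


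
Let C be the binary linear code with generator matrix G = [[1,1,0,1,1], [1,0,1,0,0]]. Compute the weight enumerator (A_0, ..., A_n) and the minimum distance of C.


Weight distribution: A_0 = 1, A_2 = 1, A_4 = 2. Minimum distance d = 2.

Enumerate all 2^2 = 4 messages m ∈ F_2^2.
For each, compute codeword c = mG in F_2^5, then tally its weight.
  m = 00 → c = 00000, weight = 0.
  m = 10 → c = 11011, weight = 4.
  m = 01 → c = 10100, weight = 2.
  m = 11 → c = 01111, weight = 4.
Tally weights:
  weight 0: 1 codewords.
  weight 2: 1 codewords.
  weight 4: 2 codewords.
Minimum distance d = smallest w > 0 with A_w > 0 = 2.
Sanity: Σ A_w = 4 = 2^2 = 4 ✓.


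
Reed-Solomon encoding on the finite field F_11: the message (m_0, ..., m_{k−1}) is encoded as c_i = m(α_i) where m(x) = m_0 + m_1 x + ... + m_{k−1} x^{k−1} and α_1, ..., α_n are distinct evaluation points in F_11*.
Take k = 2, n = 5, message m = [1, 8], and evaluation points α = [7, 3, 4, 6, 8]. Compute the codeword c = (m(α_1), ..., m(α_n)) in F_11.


c = [2, 3, 0, 5, 10]

Message polynomial: m(x) = 1 + 8·x (mod 11).
For each evaluation point α_i, compute m(α_i) mod 11:
  α_1 = 7: Horner steps 8 → 2, so m(7) = 2.
  α_2 = 3: Horner steps 8 → 3, so m(3) = 3.
  α_3 = 4: Horner steps 8 → 0, so m(4) = 0.
  α_4 = 6: Horner steps 8 → 5, so m(6) = 5.
  α_5 = 8: Horner steps 8 → 10, so m(8) = 10.
Codeword c = [2, 3, 0, 5, 10] ∈ F_11^5.


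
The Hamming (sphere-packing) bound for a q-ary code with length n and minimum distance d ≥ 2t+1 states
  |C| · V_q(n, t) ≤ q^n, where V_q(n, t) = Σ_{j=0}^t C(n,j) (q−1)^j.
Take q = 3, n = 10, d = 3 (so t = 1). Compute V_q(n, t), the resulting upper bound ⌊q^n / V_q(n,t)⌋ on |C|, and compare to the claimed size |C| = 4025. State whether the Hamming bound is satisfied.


V_q(n, t) = 21, q^n = 59049, Hamming bound = 2811, |C| = 4025 > bound (violated).

Step 1: Compute V_q(n, t) = Σ_{j=0}^1 C(n, j) (q−1)^j.
  j = 0: C(10,0)·(2)^0 = 1·1 = 1.
  j = 1: C(10,1)·(2)^1 = 10·2 = 20.
  V_q(n, t) = 1 + 20 = 21.
Step 2: q^n = 3^10 = 59049.
Step 3: Hamming bound ⌊q^n / V_q(n,t)⌋ = ⌊59049/21⌋ = 2811.
Step 4: Compare |C| = 4025 to 2811: violated.
The claimed |C| lies above the Hamming bound, so no 3-ary code of length 10 with d ≥ 3 can have 4025 codewords.


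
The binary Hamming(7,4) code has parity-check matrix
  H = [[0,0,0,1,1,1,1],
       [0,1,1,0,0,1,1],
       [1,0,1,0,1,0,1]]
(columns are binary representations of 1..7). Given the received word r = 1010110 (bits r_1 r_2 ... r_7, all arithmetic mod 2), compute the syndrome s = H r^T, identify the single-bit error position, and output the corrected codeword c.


s = (0, 0, 1)^T, error position = 1, corrected codeword c = 0010110

Compute s = H r^T mod 2 one row at a time:
  s_1 = 0 + 1 + 1 + 0 = 2 ≡ 0 (mod 2).
  s_2 = 0 + 1 + 1 + 0 = 2 ≡ 0 (mod 2).
  s_3 = 1 + 1 + 1 + 0 = 3 ≡ 1 (mod 2).
s = (0, 0, 1)^T — this equals column 1 of H (binary 001), so error is at position 1.
Correct: flip bit 1 of r = 1010110 to get c = 0010110.


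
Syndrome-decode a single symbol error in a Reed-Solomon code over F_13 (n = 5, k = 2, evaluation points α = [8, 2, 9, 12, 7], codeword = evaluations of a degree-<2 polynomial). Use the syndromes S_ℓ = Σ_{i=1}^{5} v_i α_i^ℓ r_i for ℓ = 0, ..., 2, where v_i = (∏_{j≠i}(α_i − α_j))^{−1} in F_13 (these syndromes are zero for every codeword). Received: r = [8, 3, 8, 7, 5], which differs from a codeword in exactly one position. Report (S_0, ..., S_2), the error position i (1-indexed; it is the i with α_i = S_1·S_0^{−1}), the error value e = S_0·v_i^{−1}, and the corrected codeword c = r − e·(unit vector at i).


S = (1, 9, 3), error at position 3, error magnitude e = 10, c = [8, 3, 11, 7, 5].

Step 1: column multipliers v_i = (∏_{j≠i}(α_i − α_j))^{−1} mod 13.
  i = 1 (α = 8): (8−2)(8−9)(8−12)(8−7) = 6·(−1)·(−4)·1 = 24 ≡ 11, so v_1 = 11^{−1} = 6 (mod 13).
  i = 2 (α = 2): (2−8)(2−9)(2−12)(2−7) = (−6)·(−7)·(−10)·(−5) = 2100 ≡ 7, so v_2 = 7^{−1} = 2 (mod 13).
  i = 3 (α = 9): (9−8)(9−2)(9−12)(9−7) = 1·7·(−3)·2 = −42 ≡ 10, so v_3 = 10^{−1} = 4 (mod 13).
  i = 4 (α = 12): (12−8)(12−2)(12−9)(12−7) = 4·10·3·5 = 600 ≡ 2, so v_4 = 2^{−1} = 7 (mod 13).
  i = 5 (α = 7): (7−8)(7−2)(7−9)(7−12) = (−1)·5·(−2)·(−5) = −50 ≡ 2, so v_5 = 2^{−1} = 7 (mod 13).
  v = [6, 2, 4, 7, 7].
Step 2: syndromes of r = [8, 3, 8, 7, 5] (all sums mod 13).
  S_0 = Σ v_i r_i = 6·8 + 2·3 + 4·8 + 7·7 + 7·5 = 170 ≡ 1.
  S_1 = Σ v_i α_i r_i = 6·8·8 + 2·2·3 + 4·9·8 + 7·12·7 + 7·7·5 = 1517 ≡ 9.
  α_i^2 mod 13 = [12, 4, 3, 1, 10].
  S_2 = Σ v_i α_i^2 r_i = 6·12·8 + 2·4·3 + 4·3·8 + 7·1·7 + 7·10·5 = 1095 ≡ 3.
  S = (1, 9, 3) ≠ 0, so r is not a codeword (an error is present).
Step 3: locate the error. For a single error e at position i, S_ℓ = v_i·e·α_i^ℓ, so α_err = S_1/S_0.
  S_0^{−1} = 1^{−1} = 1 (mod 13), so α_err = 9·1 = 9 ≡ 9 = α_3. Error position i = 3.
  Consistency check: S_2/S_1 = 3·3 = 9 ≡ 9 = α_err ✓ (single-error assumption holds).
Step 4: error magnitude e = S_0/v_3 = S_0·∏_{j≠3}(α_3 − α_j) = 1·10 = 10 ≡ 10 (mod 13).
Step 5: correct position 3: c_3 = r_3 − e = 8 − 10 ≡ 11 (mod 13). Hence c = [8, 3, 11, 7, 5].
  Check: interpolating c through the α_i gives m(x) = 10 + 3·x (degree < 2) with m(α_i) = c_i for every i, so c is indeed a codeword.


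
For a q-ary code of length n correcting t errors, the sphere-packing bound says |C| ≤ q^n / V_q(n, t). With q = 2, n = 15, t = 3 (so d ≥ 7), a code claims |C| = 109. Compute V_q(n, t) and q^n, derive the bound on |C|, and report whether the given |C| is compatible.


V_q(n, t) = 576, q^n = 32768, Hamming bound = 56, |C| = 109 > bound (violated).

Step 1: Compute V_q(n, t) = Σ_{j=0}^3 C(n, j) (q−1)^j.
  j = 0: C(15,0)·(1)^0 = 1·1 = 1.
  j = 1: C(15,1)·(1)^1 = 15·1 = 15.
  j = 2: C(15,2)·(1)^2 = 105·1 = 105.
  j = 3: C(15,3)·(1)^3 = 455·1 = 455.
  V_q(n, t) = 1 + 15 + 105 + 455 = 576.
Step 2: q^n = 2^15 = 32768.
Step 3: Hamming bound ⌊q^n / V_q(n,t)⌋ = ⌊32768/576⌋ = 56.
Step 4: Compare |C| = 109 to 56: violated.
The claimed |C| lies above the Hamming bound, so no 2-ary code of length 15 with d ≥ 7 can have 109 codewords.


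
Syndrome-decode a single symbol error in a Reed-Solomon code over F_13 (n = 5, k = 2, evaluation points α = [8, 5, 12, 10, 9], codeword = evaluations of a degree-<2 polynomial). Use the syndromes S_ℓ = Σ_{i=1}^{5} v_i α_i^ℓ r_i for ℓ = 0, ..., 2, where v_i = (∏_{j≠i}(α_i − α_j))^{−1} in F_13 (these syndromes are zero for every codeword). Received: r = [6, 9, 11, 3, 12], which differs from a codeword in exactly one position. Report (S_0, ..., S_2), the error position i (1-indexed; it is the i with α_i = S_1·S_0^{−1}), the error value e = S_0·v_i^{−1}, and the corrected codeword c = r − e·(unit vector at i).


S = (12, 5, 1), error at position 1, error magnitude e = 11, c = [8, 9, 11, 3, 12].

Step 1: column multipliers v_i = (∏_{j≠i}(α_i − α_j))^{−1} mod 13.
  i = 1 (α = 8): (8−5)(8−12)(8−10)(8−9) = 3·(−4)·(−2)·(−1) = −24 ≡ 2, so v_1 = 2^{−1} = 7 (mod 13).
  i = 2 (α = 5): (5−8)(5−12)(5−10)(5−9) = (−3)·(−7)·(−5)·(−4) = 420 ≡ 4, so v_2 = 4^{−1} = 10 (mod 13).
  i = 3 (α = 12): (12−8)(12−5)(12−10)(12−9) = 4·7·2·3 = 168 ≡ 12, so v_3 = 12^{−1} = 12 (mod 13).
  i = 4 (α = 10): (10−8)(10−5)(10−12)(10−9) = 2·5·(−2)·1 = −20 ≡ 6, so v_4 = 6^{−1} = 11 (mod 13).
  i = 5 (α = 9): (9−8)(9−5)(9−12)(9−10) = 1·4·(−3)·(−1) = 12 ≡ 12, so v_5 = 12^{−1} = 12 (mod 13).
  v = [7, 10, 12, 11, 12].
Step 2: syndromes of r = [6, 9, 11, 3, 12] (all sums mod 13).
  S_0 = Σ v_i r_i = 7·6 + 10·9 + 12·11 + 11·3 + 12·12 = 441 ≡ 12.
  S_1 = Σ v_i α_i r_i = 7·8·6 + 10·5·9 + 12·12·11 + 11·10·3 + 12·9·12 = 3996 ≡ 5.
  α_i^2 mod 13 = [12, 12, 1, 9, 3].
  S_2 = Σ v_i α_i^2 r_i = 7·12·6 + 10·12·9 + 12·1·11 + 11·9·3 + 12·3·12 = 2445 ≡ 1.
  S = (12, 5, 1) ≠ 0, so r is not a codeword (an error is present).
Step 3: locate the error. For a single error e at position i, S_ℓ = v_i·e·α_i^ℓ, so α_err = S_1/S_0.
  S_0^{−1} = 12^{−1} = 12 (mod 13), so α_err = 5·12 = 60 ≡ 8 = α_1. Error position i = 1.
  Consistency check: S_2/S_1 = 1·8 = 8 ≡ 8 = α_err ✓ (single-error assumption holds).
Step 4: error magnitude e = S_0/v_1 = S_0·∏_{j≠1}(α_1 − α_j) = 12·2 = 24 ≡ 11 (mod 13).
Step 5: correct position 1: c_1 = r_1 − e = 6 − 11 ≡ 8 (mod 13). Hence c = [8, 9, 11, 3, 12].
  Check: interpolating c through the α_i gives m(x) = 2 + 4·x (degree < 2) with m(α_i) = c_i for every i, so c is indeed a codeword.
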